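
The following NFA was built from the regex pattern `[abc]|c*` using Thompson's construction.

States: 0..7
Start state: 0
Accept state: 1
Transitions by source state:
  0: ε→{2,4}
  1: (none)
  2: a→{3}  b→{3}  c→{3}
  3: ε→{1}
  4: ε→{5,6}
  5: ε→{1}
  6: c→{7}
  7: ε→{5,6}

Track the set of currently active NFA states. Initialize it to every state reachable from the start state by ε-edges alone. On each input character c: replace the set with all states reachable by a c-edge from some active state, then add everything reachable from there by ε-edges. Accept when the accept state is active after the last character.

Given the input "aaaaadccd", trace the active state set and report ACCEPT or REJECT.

S₀ = ε-closure({0}) = {0,1,2,4,5,6}
'a' @ 1: {1,3}  ✓accept
'a' @ 2: {}  — state set empty
rest 'aaadccd' ignored (set empty)
after full input: {}  (accept=1 not in)

Answer: REJECT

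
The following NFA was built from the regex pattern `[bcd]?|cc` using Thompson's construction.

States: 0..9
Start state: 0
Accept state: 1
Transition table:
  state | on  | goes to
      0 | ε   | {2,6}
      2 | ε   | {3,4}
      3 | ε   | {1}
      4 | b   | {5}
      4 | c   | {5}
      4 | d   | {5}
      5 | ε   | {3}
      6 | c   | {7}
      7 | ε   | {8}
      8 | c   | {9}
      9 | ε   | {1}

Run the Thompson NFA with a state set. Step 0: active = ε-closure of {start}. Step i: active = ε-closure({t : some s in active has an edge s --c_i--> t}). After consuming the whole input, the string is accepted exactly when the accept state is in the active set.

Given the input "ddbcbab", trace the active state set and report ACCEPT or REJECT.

Answer: REJECT

Trace:
initial (ε-close {0}): {0,1,2,3,4,6}
'd' @ 1: {1,3,5}  ✓accept
'd' @ 2: {}  — no active states
rest 'bcbab' ignored (set empty)
final: {}; accept 1 not in set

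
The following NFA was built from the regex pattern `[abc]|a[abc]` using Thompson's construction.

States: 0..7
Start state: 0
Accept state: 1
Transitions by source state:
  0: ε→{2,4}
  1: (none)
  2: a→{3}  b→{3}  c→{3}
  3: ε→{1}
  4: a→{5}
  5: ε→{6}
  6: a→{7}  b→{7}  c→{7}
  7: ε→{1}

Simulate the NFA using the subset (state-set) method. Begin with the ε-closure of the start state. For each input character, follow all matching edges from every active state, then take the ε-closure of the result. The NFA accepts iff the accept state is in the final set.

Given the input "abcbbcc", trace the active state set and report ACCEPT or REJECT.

S₀ = ε-closure({0}) = {0,2,4}
'a' @ 1: {1,3,5,6}  (accept∈set)
'b' @ 2: {1,7}  (accept∈set)
'c' @ 3: {}  — state set empty
rest 'bbcc' ignored (set empty)
final: {}; accept 1 not in set

Answer: REJECT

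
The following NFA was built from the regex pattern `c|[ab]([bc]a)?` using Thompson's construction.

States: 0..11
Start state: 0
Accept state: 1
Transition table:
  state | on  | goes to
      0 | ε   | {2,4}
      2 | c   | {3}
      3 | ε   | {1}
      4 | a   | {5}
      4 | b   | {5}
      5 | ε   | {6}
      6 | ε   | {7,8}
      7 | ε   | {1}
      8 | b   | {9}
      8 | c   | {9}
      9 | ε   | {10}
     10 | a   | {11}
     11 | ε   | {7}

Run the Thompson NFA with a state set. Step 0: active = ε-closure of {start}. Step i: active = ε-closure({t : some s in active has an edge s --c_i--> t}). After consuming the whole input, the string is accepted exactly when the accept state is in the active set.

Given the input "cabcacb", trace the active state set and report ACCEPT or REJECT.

Answer: REJECT

Trace:
initial (ε-close {0}): {0,2,4}
'c' @ 1: {1,3}  (accept∈set)
'a' @ 2: {}  — no active states
rest 'bcacb' ignored (set empty)
end set {} — state 1 not in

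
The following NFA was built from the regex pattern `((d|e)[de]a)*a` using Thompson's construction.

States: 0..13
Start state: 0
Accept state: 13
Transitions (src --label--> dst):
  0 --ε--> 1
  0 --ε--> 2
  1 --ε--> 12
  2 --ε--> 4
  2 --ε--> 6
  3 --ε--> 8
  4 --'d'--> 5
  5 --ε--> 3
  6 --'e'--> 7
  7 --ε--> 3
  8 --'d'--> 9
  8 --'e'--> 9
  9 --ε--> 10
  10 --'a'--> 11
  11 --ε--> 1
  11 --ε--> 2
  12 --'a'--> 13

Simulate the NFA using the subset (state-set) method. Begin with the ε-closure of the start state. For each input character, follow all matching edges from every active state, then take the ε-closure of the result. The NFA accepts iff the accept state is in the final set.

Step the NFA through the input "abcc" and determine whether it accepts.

Answer: REJECT

Derivation:
initial (ε-close {0}): {0,1,2,4,6,12}
'a' @ 1: {13}  ✓accept
'b' @ 2: {}  — no active states
rest 'cc' ignored (set empty)
end set {} — state 13 not in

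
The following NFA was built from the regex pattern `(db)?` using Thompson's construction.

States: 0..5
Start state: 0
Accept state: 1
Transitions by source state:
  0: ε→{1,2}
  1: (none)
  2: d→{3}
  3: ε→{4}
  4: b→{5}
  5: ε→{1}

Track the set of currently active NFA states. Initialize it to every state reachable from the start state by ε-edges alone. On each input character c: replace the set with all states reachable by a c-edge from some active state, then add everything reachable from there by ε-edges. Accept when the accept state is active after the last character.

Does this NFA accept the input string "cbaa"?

Answer: REJECT

Steps:
initial (ε-close {0}): {0,1,2}
'c' @ 1: {}  — no active states
rest 'baa' ignored (set empty)
end set {} — state 1 not in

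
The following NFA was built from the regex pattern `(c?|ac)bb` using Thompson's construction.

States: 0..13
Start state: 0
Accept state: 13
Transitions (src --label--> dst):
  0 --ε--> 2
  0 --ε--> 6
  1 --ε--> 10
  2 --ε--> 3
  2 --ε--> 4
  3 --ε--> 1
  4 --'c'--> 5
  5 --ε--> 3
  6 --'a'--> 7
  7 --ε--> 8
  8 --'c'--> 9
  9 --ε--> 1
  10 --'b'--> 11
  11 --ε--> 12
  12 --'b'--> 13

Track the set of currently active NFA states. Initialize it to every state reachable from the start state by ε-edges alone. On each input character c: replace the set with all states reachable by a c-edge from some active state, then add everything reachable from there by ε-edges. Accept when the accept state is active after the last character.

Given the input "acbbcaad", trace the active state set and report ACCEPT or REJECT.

initial (ε-close {0}): {0,1,2,3,4,6,10}
'a' @ 1: {7,8}
'c' @ 2: {1,9,10}
'b' @ 3: {11,12}
'b' @ 4: {13}  [accepting]
'c' @ 5: {}  — state set empty
rest 'aad' ignored (set empty)
after full input: {}  (accept=13 not in)

Answer: REJECT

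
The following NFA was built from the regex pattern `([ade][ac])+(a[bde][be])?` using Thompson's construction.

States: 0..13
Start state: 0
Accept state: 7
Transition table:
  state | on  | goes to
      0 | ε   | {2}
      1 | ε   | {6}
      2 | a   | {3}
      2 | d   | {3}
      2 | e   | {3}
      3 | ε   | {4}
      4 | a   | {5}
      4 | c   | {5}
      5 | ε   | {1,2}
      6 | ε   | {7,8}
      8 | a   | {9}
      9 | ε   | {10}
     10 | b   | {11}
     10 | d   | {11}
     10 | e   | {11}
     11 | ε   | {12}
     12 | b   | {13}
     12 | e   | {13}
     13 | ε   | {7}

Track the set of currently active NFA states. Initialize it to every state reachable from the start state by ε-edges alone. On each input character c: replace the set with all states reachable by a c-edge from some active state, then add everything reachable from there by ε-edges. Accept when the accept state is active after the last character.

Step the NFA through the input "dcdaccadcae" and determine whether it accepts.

Answer: REJECT

Trace:
start: ε-closure({0}) = {0,2}
'd' @ 1: {3,4}
'c' @ 2: {1,2,5,6,7,8}  [accepting]
'd' @ 3: {3,4}
'a' @ 4: {1,2,5,6,7,8}  [accepting]
'c' @ 5: {}  — dead — no transitions
rest 'cadcae' ignored (set empty)
final: {}; accept 7 not in set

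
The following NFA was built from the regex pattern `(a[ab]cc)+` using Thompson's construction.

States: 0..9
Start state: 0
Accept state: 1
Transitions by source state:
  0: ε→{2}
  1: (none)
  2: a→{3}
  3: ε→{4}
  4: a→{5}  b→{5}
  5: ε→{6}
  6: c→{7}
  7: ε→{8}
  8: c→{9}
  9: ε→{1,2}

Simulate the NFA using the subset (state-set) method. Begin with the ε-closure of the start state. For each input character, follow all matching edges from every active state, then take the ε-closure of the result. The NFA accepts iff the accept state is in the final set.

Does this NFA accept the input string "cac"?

Answer: REJECT

Derivation:
start: ε-closure({0}) = {0,2}
'c' @ 1: {}  — dead — no transitions
rest 'ac' ignored (set empty)
after full input: {}  (accept=1 not in)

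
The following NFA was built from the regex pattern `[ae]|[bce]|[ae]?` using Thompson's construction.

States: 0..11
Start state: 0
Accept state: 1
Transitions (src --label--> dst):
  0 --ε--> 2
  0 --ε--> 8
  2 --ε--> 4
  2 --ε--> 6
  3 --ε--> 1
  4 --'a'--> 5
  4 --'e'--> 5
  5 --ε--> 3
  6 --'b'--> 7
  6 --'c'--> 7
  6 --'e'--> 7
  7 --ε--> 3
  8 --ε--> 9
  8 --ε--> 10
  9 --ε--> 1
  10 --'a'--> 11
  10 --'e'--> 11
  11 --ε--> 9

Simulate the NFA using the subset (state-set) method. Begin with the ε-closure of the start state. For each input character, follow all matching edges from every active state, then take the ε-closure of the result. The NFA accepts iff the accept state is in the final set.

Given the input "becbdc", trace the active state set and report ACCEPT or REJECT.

S₀ = ε-closure({0}) = {0,1,2,4,6,8,9,10}
'b' @ 1: {1,3,7}  (accept∈set)
'e' @ 2: {}  — state set empty
rest 'cbdc' ignored (set empty)
after full input: {}  (accept=1 not in)

Answer: REJECT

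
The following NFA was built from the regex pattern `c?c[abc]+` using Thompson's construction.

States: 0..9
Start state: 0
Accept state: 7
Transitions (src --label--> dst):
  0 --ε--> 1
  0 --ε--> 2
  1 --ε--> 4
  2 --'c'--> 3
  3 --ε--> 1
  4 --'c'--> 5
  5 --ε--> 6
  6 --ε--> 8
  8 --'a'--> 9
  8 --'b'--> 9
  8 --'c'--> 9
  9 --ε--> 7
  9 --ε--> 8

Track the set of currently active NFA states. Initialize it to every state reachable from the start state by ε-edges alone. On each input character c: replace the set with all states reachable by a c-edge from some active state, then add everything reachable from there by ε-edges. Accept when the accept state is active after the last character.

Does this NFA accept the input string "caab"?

start: ε-closure({0}) = {0,1,2,4}
'c' @ 1: {1,3,4,5,6,8}
'a' @ 2: {7,8,9}  [accepting]
'a' @ 3: {7,8,9}  [accepting]
'b' @ 4: {7,8,9}  [accepting]
after full input: {7,8,9}  (accept=7 in)

Answer: ACCEPT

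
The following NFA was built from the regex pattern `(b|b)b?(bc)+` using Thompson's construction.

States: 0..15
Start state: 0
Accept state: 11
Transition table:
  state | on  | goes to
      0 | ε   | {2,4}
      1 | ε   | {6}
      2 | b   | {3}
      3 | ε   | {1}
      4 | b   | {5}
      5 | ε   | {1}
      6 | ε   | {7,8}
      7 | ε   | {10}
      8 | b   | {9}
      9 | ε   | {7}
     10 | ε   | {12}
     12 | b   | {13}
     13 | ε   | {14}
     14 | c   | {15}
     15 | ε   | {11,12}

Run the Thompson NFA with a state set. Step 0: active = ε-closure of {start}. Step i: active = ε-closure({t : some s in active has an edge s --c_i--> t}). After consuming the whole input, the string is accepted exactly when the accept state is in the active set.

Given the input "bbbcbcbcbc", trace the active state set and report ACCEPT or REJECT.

S₀ = ε-closure({0}) = {0,2,4}
'b' @ 1: {1,3,5,6,7,8,10,12}
'b' @ 2: {7,9,10,12,13,14}
'b' @ 3: {13,14}
'c' @ 4: {11,12,15}  ✓accept
'b' @ 5: {13,14}
'c' @ 6: {11,12,15}  ✓accept
'b' @ 7: {13,14}
'c' @ 8: {11,12,15}  ✓accept
'b' @ 9: {13,14}
'c' @ 10: {11,12,15}  ✓accept
after full input: {11,12,15}  (accept=11 in)

Answer: ACCEPT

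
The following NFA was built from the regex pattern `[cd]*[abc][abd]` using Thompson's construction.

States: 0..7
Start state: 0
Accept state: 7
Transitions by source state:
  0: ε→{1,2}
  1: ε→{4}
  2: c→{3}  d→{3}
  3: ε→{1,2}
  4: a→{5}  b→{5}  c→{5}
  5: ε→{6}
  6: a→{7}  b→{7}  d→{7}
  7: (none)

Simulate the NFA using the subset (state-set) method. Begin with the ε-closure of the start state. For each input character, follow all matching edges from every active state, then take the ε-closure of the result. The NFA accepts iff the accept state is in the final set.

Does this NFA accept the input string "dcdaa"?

start: ε-closure({0}) = {0,1,2,4}
'd' @ 1: {1,2,3,4}
'c' @ 2: {1,2,3,4,5,6}
'd' @ 3: {1,2,3,4,7}  [accepting]
'a' @ 4: {5,6}
'a' @ 5: {7}  [accepting]
after full input: {7}  (accept=7 in)

Answer: ACCEPT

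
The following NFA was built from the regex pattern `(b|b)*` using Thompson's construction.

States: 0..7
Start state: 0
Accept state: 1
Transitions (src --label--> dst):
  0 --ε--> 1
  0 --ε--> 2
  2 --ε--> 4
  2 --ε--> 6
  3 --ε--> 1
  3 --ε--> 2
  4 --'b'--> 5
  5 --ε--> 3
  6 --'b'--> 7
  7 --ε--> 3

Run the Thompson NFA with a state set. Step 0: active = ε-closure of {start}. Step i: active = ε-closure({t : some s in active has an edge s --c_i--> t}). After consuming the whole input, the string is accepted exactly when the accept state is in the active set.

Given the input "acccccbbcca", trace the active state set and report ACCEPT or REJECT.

initial (ε-close {0}): {0,1,2,4,6}
'a' @ 1: {}  — dead — no transitions
rest 'cccccbbcca' ignored (set empty)
final: {}; accept 1 not in set

Answer: REJECT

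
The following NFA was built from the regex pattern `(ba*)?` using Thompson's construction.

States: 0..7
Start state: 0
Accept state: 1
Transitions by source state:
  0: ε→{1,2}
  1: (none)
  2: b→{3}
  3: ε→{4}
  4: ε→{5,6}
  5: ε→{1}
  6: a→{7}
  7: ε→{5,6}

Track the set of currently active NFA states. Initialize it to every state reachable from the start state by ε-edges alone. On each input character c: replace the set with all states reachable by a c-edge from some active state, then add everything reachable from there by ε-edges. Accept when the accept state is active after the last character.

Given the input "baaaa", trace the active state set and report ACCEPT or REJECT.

start: ε-closure({0}) = {0,1,2}
'b' @ 1: {1,3,4,5,6}  [accepting]
'a' @ 2: {1,5,6,7}  [accepting]
'a' @ 3: {1,5,6,7}  [accepting]
'a' @ 4: {1,5,6,7}  [accepting]
'a' @ 5: {1,5,6,7}  [accepting]
end set {1,5,6,7} — state 1 in

Answer: ACCEPT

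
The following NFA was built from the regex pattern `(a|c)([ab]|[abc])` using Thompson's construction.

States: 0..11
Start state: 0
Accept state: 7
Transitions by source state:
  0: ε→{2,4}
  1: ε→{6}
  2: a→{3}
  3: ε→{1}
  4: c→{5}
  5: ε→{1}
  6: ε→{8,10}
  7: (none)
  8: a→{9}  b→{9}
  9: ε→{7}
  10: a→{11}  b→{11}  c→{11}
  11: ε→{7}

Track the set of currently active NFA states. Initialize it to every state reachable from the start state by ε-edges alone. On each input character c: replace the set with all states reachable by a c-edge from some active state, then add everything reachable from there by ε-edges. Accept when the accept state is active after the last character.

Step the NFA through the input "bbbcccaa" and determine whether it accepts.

initial (ε-close {0}): {0,2,4}
'b' @ 1: {}  — state set empty
rest 'bbcccaa' ignored (set empty)
final: {}; accept 7 not in set

Answer: REJECT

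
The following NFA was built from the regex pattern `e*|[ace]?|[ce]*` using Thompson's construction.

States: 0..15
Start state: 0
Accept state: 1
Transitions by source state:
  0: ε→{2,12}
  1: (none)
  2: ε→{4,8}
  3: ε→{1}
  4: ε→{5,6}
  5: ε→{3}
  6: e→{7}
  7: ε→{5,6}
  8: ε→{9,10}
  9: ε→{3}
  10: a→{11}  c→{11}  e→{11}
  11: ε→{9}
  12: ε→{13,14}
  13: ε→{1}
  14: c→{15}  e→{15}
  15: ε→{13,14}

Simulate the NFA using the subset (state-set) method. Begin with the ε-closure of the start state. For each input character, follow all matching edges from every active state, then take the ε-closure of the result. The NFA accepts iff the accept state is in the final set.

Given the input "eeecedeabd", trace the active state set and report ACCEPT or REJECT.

Answer: REJECT

Derivation:
S₀ = ε-closure({0}) = {0,1,2,3,4,5,6,8,9,10,12,13,14}
'e' @ 1: {1,3,5,6,7,9,11,13,14,15}  ✓accept
'e' @ 2: {1,3,5,6,7,13,14,15}  ✓accept
'e' @ 3: {1,3,5,6,7,13,14,15}  ✓accept
'c' @ 4: {1,13,14,15}  ✓accept
'e' @ 5: {1,13,14,15}  ✓accept
'd' @ 6: {}  — no active states
rest 'eabd' ignored (set empty)
end set {} — state 1 not in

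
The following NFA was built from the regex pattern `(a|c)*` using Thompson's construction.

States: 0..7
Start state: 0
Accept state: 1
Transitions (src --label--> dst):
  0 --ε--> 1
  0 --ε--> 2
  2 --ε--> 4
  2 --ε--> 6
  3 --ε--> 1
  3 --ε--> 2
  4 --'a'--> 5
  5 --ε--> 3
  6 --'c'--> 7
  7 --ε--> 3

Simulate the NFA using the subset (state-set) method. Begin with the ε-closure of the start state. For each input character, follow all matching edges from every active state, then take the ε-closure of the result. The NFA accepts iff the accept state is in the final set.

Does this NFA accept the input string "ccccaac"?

Answer: ACCEPT

Trace:
initial (ε-close {0}): {0,1,2,4,6}
'c' @ 1: {1,2,3,4,6,7}  ✓accept
'c' @ 2: {1,2,3,4,6,7}  ✓accept
'c' @ 3: {1,2,3,4,6,7}  ✓accept
'c' @ 4: {1,2,3,4,6,7}  ✓accept
'a' @ 5: {1,2,3,4,5,6}  ✓accept
'a' @ 6: {1,2,3,4,5,6}  ✓accept
'c' @ 7: {1,2,3,4,6,7}  ✓accept
after full input: {1,2,3,4,6,7}  (accept=1 in)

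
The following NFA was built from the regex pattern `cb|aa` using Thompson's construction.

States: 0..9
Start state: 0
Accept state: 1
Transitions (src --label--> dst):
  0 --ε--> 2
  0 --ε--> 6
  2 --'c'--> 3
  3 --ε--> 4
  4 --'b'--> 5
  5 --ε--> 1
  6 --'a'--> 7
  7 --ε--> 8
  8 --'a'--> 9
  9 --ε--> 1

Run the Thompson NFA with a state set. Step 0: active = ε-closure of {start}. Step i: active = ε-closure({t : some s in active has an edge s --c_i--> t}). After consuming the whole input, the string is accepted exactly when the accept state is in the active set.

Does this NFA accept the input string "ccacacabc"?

start: ε-closure({0}) = {0,2,6}
'c' @ 1: {3,4}
'c' @ 2: {}  — dead — no transitions
rest 'acacabc' ignored (set empty)
final: {}; accept 1 not in set

Answer: REJECT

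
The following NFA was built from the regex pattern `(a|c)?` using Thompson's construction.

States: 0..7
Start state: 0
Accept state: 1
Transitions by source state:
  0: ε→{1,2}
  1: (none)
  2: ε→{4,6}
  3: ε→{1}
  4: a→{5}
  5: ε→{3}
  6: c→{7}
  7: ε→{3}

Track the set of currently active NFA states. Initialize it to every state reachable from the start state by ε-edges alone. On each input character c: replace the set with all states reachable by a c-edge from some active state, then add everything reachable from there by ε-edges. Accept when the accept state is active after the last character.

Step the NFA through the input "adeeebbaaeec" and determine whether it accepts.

initial (ε-close {0}): {0,1,2,4,6}
'a' @ 1: {1,3,5}  [accepting]
'd' @ 2: {}  — state set empty
rest 'eeebbaaeec' ignored (set empty)
after full input: {}  (accept=1 not in)

Answer: REJECT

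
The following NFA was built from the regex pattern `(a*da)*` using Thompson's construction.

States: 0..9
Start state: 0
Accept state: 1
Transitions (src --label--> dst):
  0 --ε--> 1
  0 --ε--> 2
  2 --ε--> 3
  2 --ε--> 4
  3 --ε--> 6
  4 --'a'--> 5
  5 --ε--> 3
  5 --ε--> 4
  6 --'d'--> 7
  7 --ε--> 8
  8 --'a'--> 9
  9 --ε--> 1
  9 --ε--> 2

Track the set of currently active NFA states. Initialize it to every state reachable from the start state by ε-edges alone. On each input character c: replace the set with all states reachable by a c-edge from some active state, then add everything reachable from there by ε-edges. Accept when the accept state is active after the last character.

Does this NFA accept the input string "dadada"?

Answer: ACCEPT

Trace:
S₀ = ε-closure({0}) = {0,1,2,3,4,6}
'd' @ 1: {7,8}
'a' @ 2: {1,2,3,4,6,9}  (accept∈set)
'd' @ 3: {7,8}
'a' @ 4: {1,2,3,4,6,9}  (accept∈set)
'd' @ 5: {7,8}
'a' @ 6: {1,2,3,4,6,9}  (accept∈set)
after full input: {1,2,3,4,6,9}  (accept=1 in)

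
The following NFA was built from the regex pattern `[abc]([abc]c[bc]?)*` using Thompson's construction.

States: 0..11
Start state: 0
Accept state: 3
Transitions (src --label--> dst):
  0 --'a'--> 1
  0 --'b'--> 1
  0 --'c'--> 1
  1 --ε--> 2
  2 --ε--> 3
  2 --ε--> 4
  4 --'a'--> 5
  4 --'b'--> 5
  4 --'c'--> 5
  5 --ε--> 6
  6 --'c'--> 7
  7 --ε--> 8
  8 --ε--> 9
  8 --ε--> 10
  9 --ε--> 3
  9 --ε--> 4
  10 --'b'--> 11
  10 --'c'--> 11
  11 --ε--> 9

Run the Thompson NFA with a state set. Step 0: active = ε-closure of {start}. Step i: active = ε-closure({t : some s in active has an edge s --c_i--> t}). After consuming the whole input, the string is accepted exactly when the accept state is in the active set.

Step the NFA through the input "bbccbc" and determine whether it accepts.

start: ε-closure({0}) = {0}
'b' @ 1: {1,2,3,4}  (accept∈set)
'b' @ 2: {5,6}
'c' @ 3: {3,4,7,8,9,10}  (accept∈set)
'c' @ 4: {3,4,5,6,9,11}  (accept∈set)
'b' @ 5: {5,6}
'c' @ 6: {3,4,7,8,9,10}  (accept∈set)
final: {3,4,7,8,9,10}; accept 3 in set

Answer: ACCEPT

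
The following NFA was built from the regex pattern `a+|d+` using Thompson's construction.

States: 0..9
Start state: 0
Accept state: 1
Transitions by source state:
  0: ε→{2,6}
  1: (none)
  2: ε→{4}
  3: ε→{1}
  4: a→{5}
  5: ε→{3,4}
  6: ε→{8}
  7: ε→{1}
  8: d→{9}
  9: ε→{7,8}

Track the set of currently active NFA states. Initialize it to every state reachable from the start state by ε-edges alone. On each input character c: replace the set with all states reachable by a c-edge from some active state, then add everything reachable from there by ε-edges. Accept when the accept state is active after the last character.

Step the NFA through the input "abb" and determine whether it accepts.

initial (ε-close {0}): {0,2,4,6,8}
'a' @ 1: {1,3,4,5}  (accept∈set)
'b' @ 2: {}  — state set empty
rest 'b' ignored (set empty)
after full input: {}  (accept=1 not in)

Answer: REJECT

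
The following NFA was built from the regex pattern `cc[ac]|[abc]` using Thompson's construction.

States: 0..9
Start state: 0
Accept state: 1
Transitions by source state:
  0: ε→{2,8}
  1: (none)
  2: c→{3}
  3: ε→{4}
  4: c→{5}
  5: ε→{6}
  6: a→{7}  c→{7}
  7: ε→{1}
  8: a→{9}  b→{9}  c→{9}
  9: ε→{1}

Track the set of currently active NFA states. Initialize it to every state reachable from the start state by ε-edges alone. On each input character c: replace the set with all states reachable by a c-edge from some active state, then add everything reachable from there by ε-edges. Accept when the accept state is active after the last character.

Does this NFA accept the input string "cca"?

S₀ = ε-closure({0}) = {0,2,8}
'c' @ 1: {1,3,4,9}  (accept∈set)
'c' @ 2: {5,6}
'a' @ 3: {1,7}  (accept∈set)
after full input: {1,7}  (accept=1 in)

Answer: ACCEPT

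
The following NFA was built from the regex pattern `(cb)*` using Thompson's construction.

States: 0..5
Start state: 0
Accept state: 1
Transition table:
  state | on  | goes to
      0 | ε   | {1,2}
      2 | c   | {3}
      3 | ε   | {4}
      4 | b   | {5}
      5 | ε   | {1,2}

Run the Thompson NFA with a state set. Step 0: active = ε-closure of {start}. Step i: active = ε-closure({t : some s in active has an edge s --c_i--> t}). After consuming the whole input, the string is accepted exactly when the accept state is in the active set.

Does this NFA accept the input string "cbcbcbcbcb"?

S₀ = ε-closure({0}) = {0,1,2}
'c' @ 1: {3,4}
'b' @ 2: {1,2,5}  [accepting]
'c' @ 3: {3,4}
'b' @ 4: {1,2,5}  [accepting]
'c' @ 5: {3,4}
'b' @ 6: {1,2,5}  [accepting]
'c' @ 7: {3,4}
'b' @ 8: {1,2,5}  [accepting]
'c' @ 9: {3,4}
'b' @ 10: {1,2,5}  [accepting]
after full input: {1,2,5}  (accept=1 in)

Answer: ACCEPT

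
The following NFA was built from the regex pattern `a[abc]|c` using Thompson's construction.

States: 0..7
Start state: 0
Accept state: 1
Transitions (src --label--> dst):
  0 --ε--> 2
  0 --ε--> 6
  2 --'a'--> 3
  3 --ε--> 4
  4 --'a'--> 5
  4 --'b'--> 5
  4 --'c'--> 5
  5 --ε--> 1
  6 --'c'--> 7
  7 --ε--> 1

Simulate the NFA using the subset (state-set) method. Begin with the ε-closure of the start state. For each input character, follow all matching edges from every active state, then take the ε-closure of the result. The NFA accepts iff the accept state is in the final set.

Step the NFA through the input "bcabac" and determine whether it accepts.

Answer: REJECT

Steps:
initial (ε-close {0}): {0,2,6}
'b' @ 1: {}  — dead — no transitions
rest 'cabac' ignored (set empty)
final: {}; accept 1 not in set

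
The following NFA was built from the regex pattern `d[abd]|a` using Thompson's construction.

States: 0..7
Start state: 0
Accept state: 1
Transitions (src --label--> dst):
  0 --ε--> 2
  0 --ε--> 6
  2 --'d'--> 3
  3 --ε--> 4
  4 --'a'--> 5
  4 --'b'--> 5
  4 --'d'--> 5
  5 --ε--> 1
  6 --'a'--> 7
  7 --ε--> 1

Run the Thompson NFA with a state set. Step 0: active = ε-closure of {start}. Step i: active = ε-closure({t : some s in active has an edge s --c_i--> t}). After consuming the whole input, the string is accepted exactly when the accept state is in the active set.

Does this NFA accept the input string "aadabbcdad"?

Answer: REJECT

Trace:
S₀ = ε-closure({0}) = {0,2,6}
'a' @ 1: {1,7}  [accepting]
'a' @ 2: {}  — state set empty
rest 'dabbcdad' ignored (set empty)
after full input: {}  (accept=1 not in)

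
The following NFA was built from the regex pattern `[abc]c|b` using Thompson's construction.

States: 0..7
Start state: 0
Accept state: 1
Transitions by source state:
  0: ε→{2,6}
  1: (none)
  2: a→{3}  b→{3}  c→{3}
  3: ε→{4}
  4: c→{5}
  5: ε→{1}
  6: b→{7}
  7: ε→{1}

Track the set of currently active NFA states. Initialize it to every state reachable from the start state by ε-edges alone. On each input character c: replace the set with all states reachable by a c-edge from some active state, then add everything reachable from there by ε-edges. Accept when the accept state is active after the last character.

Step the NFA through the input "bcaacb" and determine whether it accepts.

start: ε-closure({0}) = {0,2,6}
'b' @ 1: {1,3,4,7}  [accepting]
'c' @ 2: {1,5}  [accepting]
'a' @ 3: {}  — dead — no transitions
rest 'acb' ignored (set empty)
end set {} — state 1 not in

Answer: REJECT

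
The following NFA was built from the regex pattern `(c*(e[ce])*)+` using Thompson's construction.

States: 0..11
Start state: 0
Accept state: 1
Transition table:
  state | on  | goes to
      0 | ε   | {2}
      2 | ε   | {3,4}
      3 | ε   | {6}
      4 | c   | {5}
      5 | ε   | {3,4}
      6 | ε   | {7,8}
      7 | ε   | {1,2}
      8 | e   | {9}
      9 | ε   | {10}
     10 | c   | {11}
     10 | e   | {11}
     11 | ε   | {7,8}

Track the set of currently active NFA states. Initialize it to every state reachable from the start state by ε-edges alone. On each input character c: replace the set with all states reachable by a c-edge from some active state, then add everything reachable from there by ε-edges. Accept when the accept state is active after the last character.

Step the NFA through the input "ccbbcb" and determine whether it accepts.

Answer: REJECT

Trace:
start: ε-closure({0}) = {0,1,2,3,4,6,7,8}
'c' @ 1: {1,2,3,4,5,6,7,8}  ✓accept
'c' @ 2: {1,2,3,4,5,6,7,8}  ✓accept
'b' @ 3: {}  — state set empty
rest 'bcb' ignored (set empty)
after full input: {}  (accept=1 not in)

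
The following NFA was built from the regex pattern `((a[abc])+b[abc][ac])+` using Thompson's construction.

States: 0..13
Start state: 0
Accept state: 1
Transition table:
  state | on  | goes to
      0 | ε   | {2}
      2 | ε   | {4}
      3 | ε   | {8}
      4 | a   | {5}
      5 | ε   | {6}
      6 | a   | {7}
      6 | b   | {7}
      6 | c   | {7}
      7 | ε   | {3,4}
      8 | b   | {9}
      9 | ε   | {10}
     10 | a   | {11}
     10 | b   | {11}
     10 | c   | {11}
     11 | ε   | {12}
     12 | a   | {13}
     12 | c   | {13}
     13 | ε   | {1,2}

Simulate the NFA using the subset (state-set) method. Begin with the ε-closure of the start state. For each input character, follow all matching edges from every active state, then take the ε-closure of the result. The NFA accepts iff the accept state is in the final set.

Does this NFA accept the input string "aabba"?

S₀ = ε-closure({0}) = {0,2,4}
'a' @ 1: {5,6}
'a' @ 2: {3,4,7,8}
'b' @ 3: {9,10}
'b' @ 4: {11,12}
'a' @ 5: {1,2,4,13}  [accepting]
after full input: {1,2,4,13}  (accept=1 in)

Answer: ACCEPT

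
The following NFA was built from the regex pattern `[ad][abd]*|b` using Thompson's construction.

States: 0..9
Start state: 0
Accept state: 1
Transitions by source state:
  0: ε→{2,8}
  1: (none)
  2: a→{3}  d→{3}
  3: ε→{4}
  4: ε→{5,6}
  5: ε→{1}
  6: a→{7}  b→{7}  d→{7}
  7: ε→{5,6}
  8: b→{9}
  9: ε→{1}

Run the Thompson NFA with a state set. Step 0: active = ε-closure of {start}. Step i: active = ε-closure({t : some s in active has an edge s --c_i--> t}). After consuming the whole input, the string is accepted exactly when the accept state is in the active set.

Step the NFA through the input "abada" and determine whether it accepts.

Answer: ACCEPT

Steps:
start: ε-closure({0}) = {0,2,8}
'a' @ 1: {1,3,4,5,6}  [accepting]
'b' @ 2: {1,5,6,7}  [accepting]
'a' @ 3: {1,5,6,7}  [accepting]
'd' @ 4: {1,5,6,7}  [accepting]
'a' @ 5: {1,5,6,7}  [accepting]
after full input: {1,5,6,7}  (accept=1 in)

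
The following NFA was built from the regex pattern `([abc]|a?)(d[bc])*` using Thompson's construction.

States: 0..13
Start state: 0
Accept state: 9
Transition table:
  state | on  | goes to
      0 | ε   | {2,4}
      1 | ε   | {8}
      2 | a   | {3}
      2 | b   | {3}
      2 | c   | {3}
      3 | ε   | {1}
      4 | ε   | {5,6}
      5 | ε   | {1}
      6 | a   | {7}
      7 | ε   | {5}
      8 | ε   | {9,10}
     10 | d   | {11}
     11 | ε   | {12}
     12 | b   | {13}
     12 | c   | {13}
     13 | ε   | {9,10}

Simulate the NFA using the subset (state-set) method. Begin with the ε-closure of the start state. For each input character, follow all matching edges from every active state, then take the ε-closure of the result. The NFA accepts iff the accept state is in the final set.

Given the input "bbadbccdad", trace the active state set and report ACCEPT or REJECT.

Answer: REJECT

Trace:
initial (ε-close {0}): {0,1,2,4,5,6,8,9,10}
'b' @ 1: {1,3,8,9,10}  (accept∈set)
'b' @ 2: {}  — state set empty
rest 'adbccdad' ignored (set empty)
final: {}; accept 9 not in set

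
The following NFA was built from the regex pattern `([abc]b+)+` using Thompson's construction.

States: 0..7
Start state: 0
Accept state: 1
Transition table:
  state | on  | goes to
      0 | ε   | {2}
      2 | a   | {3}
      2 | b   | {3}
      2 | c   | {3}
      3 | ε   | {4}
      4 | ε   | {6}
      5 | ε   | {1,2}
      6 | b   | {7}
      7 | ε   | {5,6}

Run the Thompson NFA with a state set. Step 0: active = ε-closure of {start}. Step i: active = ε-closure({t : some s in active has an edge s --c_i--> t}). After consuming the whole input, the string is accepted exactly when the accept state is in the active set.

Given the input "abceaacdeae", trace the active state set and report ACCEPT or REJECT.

start: ε-closure({0}) = {0,2}
'a' @ 1: {3,4,6}
'b' @ 2: {1,2,5,6,7}  ✓accept
'c' @ 3: {3,4,6}
'e' @ 4: {}  — dead — no transitions
rest 'aacdeae' ignored (set empty)
end set {} — state 1 not in

Answer: REJECT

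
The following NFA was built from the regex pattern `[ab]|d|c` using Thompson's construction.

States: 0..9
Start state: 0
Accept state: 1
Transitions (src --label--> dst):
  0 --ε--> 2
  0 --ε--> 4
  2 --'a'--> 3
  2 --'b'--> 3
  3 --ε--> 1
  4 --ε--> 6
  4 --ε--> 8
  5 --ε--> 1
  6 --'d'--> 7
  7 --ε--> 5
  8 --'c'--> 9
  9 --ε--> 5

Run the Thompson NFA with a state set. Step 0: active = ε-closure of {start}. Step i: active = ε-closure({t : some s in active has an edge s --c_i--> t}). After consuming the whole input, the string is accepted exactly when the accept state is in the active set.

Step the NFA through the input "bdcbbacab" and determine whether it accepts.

Answer: REJECT

Derivation:
initial (ε-close {0}): {0,2,4,6,8}
'b' @ 1: {1,3}  ✓accept
'd' @ 2: {}  — state set empty
rest 'cbbacab' ignored (set empty)
final: {}; accept 1 not in set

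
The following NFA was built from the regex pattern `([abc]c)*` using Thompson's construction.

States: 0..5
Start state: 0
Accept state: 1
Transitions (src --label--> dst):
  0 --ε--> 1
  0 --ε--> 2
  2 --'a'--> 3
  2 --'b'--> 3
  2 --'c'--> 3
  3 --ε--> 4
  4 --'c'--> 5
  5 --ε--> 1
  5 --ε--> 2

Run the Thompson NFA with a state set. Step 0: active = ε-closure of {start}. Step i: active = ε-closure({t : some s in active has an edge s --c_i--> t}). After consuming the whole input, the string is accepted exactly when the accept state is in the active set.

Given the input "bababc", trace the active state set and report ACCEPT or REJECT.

S₀ = ε-closure({0}) = {0,1,2}
'b' @ 1: {3,4}
'a' @ 2: {}  — state set empty
rest 'babc' ignored (set empty)
after full input: {}  (accept=1 not in)

Answer: REJECT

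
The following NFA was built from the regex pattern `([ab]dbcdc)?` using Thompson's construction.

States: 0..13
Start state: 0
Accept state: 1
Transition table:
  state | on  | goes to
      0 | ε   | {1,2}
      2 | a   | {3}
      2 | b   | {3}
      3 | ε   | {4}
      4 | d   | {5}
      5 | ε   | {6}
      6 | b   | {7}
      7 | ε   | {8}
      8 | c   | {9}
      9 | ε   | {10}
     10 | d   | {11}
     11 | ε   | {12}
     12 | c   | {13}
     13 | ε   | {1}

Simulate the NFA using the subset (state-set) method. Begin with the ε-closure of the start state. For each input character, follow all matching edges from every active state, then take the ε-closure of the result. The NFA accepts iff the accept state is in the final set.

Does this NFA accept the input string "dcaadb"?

start: ε-closure({0}) = {0,1,2}
'd' @ 1: {}  — dead — no transitions
rest 'caadb' ignored (set empty)
end set {} — state 1 not in

Answer: REJECT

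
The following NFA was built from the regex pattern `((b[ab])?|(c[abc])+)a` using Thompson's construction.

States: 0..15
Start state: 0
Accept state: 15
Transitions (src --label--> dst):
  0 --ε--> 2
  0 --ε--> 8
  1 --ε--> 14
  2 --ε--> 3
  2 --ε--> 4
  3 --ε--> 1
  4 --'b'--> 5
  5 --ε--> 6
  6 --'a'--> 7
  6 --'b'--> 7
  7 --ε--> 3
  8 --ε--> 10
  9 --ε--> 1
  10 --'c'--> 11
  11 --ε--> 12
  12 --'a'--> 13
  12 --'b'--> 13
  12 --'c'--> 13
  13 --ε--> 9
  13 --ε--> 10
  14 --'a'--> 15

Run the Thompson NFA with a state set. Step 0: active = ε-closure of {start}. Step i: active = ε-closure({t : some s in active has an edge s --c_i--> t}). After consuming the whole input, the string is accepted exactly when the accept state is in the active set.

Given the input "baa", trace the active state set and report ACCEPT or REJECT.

start: ε-closure({0}) = {0,1,2,3,4,8,10,14}
'b' @ 1: {5,6}
'a' @ 2: {1,3,7,14}
'a' @ 3: {15}  [accepting]
final: {15}; accept 15 in set

Answer: ACCEPT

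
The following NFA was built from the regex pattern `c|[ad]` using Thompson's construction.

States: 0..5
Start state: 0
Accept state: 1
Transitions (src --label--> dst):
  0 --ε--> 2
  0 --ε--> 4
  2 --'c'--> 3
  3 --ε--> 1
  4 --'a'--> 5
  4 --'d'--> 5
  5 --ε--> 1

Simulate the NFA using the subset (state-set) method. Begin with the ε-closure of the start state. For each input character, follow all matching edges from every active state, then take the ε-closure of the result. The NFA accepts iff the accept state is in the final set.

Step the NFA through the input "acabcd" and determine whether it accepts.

Answer: REJECT

Derivation:
initial (ε-close {0}): {0,2,4}
'a' @ 1: {1,5}  [accepting]
'c' @ 2: {}  — dead — no transitions
rest 'abcd' ignored (set empty)
end set {} — state 1 not in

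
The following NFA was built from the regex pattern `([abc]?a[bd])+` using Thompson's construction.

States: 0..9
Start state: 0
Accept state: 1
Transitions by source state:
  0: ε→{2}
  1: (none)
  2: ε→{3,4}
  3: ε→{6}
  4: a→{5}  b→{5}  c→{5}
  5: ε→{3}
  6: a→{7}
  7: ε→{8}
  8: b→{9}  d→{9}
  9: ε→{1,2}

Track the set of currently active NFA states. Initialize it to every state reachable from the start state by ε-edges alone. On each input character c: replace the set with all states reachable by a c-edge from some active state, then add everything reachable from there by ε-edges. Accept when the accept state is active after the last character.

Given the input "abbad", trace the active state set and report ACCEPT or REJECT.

S₀ = ε-closure({0}) = {0,2,3,4,6}
'a' @ 1: {3,5,6,7,8}
'b' @ 2: {1,2,3,4,6,9}  [accepting]
'b' @ 3: {3,5,6}
'a' @ 4: {7,8}
'd' @ 5: {1,2,3,4,6,9}  [accepting]
after full input: {1,2,3,4,6,9}  (accept=1 in)

Answer: ACCEPT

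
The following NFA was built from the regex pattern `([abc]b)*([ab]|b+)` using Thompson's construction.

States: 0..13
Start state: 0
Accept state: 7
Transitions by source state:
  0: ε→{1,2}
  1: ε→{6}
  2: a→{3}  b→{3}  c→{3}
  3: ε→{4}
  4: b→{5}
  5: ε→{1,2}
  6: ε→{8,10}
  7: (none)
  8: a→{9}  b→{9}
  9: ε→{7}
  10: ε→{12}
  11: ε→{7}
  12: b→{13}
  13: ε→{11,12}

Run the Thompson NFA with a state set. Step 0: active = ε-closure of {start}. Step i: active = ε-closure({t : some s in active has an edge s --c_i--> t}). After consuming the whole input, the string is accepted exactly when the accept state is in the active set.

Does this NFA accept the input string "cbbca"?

Answer: REJECT

Derivation:
start: ε-closure({0}) = {0,1,2,6,8,10,12}
'c' @ 1: {3,4}
'b' @ 2: {1,2,5,6,8,10,12}
'b' @ 3: {3,4,7,9,11,12,13}  ✓accept
'c' @ 4: {}  — state set empty
rest 'a' ignored (set empty)
after full input: {}  (accept=7 not in)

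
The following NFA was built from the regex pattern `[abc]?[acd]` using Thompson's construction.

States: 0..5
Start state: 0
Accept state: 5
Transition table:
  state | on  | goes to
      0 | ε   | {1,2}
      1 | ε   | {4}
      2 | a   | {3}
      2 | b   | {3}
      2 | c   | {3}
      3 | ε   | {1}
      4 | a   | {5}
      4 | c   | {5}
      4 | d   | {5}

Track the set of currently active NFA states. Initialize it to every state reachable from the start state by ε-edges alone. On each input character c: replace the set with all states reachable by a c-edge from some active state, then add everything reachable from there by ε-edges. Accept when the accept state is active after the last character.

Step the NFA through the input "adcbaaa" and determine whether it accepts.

start: ε-closure({0}) = {0,1,2,4}
'a' @ 1: {1,3,4,5}  ✓accept
'd' @ 2: {5}  ✓accept
'c' @ 3: {}  — no active states
rest 'baaa' ignored (set empty)
end set {} — state 5 not in

Answer: REJECT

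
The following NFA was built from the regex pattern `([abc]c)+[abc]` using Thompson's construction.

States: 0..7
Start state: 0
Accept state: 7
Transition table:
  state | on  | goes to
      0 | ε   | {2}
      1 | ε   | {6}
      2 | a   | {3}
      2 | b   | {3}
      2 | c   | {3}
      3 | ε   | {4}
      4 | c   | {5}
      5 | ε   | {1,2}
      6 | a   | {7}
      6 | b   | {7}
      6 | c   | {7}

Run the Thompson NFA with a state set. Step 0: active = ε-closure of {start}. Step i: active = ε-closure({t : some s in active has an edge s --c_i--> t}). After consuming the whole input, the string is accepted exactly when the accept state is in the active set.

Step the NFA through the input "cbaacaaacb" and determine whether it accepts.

Answer: REJECT

Steps:
initial (ε-close {0}): {0,2}
'c' @ 1: {3,4}
'b' @ 2: {}  — state set empty
rest 'aacaaacb' ignored (set empty)
final: {}; accept 7 not in set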